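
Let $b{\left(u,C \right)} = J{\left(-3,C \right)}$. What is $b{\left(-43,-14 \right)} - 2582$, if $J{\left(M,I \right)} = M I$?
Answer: $-2540$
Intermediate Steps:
$J{\left(M,I \right)} = I M$
$b{\left(u,C \right)} = - 3 C$ ($b{\left(u,C \right)} = C \left(-3\right) = - 3 C$)
$b{\left(-43,-14 \right)} - 2582 = \left(-3\right) \left(-14\right) - 2582 = 42 - 2582 = -2540$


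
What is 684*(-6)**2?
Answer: 24624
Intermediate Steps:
684*(-6)**2 = 684*36 = 24624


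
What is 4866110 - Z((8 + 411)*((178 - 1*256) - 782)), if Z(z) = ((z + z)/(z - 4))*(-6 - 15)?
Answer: 219186084515/45043 ≈ 4.8662e+6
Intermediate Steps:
Z(z) = -42*z/(-4 + z) (Z(z) = ((2*z)/(-4 + z))*(-21) = (2*z/(-4 + z))*(-21) = -42*z/(-4 + z))
4866110 - Z((8 + 411)*((178 - 1*256) - 782)) = 4866110 - (-42)*(8 + 411)*((178 - 1*256) - 782)/(-4 + (8 + 411)*((178 - 1*256) - 782)) = 4866110 - (-42)*419*((178 - 256) - 782)/(-4 + 419*((178 - 256) - 782)) = 4866110 - (-42)*419*(-78 - 782)/(-4 + 419*(-78 - 782)) = 4866110 - (-42)*419*(-860)/(-4 + 419*(-860)) = 4866110 - (-42)*(-360340)/(-4 - 360340) = 4866110 - (-42)*(-360340)/(-360344) = 4866110 - (-42)*(-360340)*(-1)/360344 = 4866110 - 1*(-1891785/45043) = 4866110 + 1891785/45043 = 219186084515/45043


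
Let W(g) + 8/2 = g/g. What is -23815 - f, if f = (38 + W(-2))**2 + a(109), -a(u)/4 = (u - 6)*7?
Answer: -22156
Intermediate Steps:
W(g) = -3 (W(g) = -4 + g/g = -4 + 1 = -3)
a(u) = 168 - 28*u (a(u) = -4*(u - 6)*7 = -4*(-6 + u)*7 = -4*(-42 + 7*u) = 168 - 28*u)
f = -1659 (f = (38 - 3)**2 + (168 - 28*109) = 35**2 + (168 - 3052) = 1225 - 2884 = -1659)
-23815 - f = -23815 - 1*(-1659) = -23815 + 1659 = -22156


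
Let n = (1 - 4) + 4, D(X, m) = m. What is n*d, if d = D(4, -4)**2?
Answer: 16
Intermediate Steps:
d = 16 (d = (-4)**2 = 16)
n = 1 (n = -3 + 4 = 1)
n*d = 1*16 = 16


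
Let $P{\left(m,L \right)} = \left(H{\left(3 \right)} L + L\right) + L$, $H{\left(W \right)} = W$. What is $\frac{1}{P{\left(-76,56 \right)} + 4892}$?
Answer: $\frac{1}{5172} \approx 0.00019335$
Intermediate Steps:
$P{\left(m,L \right)} = 5 L$ ($P{\left(m,L \right)} = \left(3 L + L\right) + L = 4 L + L = 5 L$)
$\frac{1}{P{\left(-76,56 \right)} + 4892} = \frac{1}{5 \cdot 56 + 4892} = \frac{1}{280 + 4892} = \frac{1}{5172}$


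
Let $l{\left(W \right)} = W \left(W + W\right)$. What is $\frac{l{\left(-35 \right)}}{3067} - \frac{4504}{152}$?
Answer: $- \frac{1680171}{58273} \approx -28.833$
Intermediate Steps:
$l{\left(W \right)} = 2 W^{2}$ ($l{\left(W \right)} = W 2 W = 2 W^{2}$)
$\frac{l{\left(-35 \right)}}{3067} - \frac{4504}{152} = \frac{2 \left(-35\right)^{2}}{3067} - \frac{4504}{152} = 2 \cdot 1225 \cdot \frac{1}{3067} - \frac{563}{19} = 2450 \cdot \frac{1}{3067} - \frac{563}{19} = \frac{2450}{3067} - \frac{563}{19} = - \frac{1680171}{58273}$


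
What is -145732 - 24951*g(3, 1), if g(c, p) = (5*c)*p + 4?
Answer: -619801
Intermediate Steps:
g(c, p) = 4 + 5*c*p (g(c, p) = 5*c*p + 4 = 4 + 5*c*p)
-145732 - 24951*g(3, 1) = -145732 - 24951*(4 + 5*3*1) = -145732 - 24951*(4 + 15) = -145732 - 24951*19 = -145732 - 1*474069 = -145732 - 474069 = -619801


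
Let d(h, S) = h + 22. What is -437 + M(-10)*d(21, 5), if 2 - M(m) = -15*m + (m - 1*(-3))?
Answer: -6500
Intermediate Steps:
d(h, S) = 22 + h
M(m) = -1 + 14*m (M(m) = 2 - (-15*m + (m - 1*(-3))) = 2 - (-15*m + (m + 3)) = 2 - (-15*m + (3 + m)) = 2 - (3 - 14*m) = 2 + (-3 + 14*m) = -1 + 14*m)
-437 + M(-10)*d(21, 5) = -437 + (-1 + 14*(-10))*(22 + 21) = -437 + (-1 - 140)*43 = -437 - 141*43 = -437 - 6063 = -6500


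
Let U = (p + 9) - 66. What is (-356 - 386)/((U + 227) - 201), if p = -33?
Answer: 371/32 ≈ 11.594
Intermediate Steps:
U = -90 (U = (-33 + 9) - 66 = -24 - 66 = -90)
(-356 - 386)/((U + 227) - 201) = (-356 - 386)/((-90 + 227) - 201) = -742/(137 - 201) = -742/(-64) = -742*(-1/64) = 371/32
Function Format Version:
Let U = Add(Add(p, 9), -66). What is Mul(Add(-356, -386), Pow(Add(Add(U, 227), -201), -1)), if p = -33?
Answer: Rational(371, 32) ≈ 11.594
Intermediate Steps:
U = -90 (U = Add(Add(-33, 9), -66) = Add(-24, -66) = -90)
Mul(Add(-356, -386), Pow(Add(Add(U, 227), -201), -1)) = Mul(Add(-356, -386), Pow(Add(Add(-90, 227), -201), -1)) = Mul(-742, Pow(Add(137, -201), -1)) = Mul(-742, Pow(-64, -1)) = Mul(-742, Rational(-1, 64)) = Rational(371, 32)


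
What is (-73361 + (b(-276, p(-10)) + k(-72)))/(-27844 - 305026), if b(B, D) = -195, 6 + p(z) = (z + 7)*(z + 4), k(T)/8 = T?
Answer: 37066/166435 ≈ 0.22271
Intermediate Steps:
k(T) = 8*T
p(z) = -6 + (4 + z)*(7 + z) (p(z) = -6 + (z + 7)*(z + 4) = -6 + (7 + z)*(4 + z) = -6 + (4 + z)*(7 + z))
(-73361 + (b(-276, p(-10)) + k(-72)))/(-27844 - 305026) = (-73361 + (-195 + 8*(-72)))/(-27844 - 305026) = (-73361 + (-195 - 576))/(-332870) = (-73361 - 771)*(-1/332870) = -74132*(-1/332870) = 37066/166435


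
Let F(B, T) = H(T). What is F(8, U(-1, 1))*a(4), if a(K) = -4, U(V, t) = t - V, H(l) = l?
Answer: -8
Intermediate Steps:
F(B, T) = T
F(8, U(-1, 1))*a(4) = (1 - 1*(-1))*(-4) = (1 + 1)*(-4) = 2*(-4) = -8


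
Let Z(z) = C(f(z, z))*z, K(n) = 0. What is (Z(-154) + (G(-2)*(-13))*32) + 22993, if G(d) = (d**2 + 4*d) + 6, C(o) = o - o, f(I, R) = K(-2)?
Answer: 22161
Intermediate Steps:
f(I, R) = 0
C(o) = 0
G(d) = 6 + d**2 + 4*d
Z(z) = 0 (Z(z) = 0*z = 0)
(Z(-154) + (G(-2)*(-13))*32) + 22993 = (0 + ((6 + (-2)**2 + 4*(-2))*(-13))*32) + 22993 = (0 + ((6 + 4 - 8)*(-13))*32) + 22993 = (0 + (2*(-13))*32) + 22993 = (0 - 26*32) + 22993 = (0 - 832) + 22993 = -832 + 22993 = 22161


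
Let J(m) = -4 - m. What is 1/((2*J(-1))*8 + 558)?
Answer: 1/510 ≈ 0.0019608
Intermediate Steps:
1/((2*J(-1))*8 + 558) = 1/((2*(-4 - 1*(-1)))*8 + 558) = 1/((2*(-4 + 1))*8 + 558) = 1/((2*(-3))*8 + 558) = 1/(-6*8 + 558) = 1/(-48 + 558) = 1/510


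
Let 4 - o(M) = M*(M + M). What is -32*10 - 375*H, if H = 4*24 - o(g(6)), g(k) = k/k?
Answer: -35570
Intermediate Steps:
g(k) = 1
o(M) = 4 - 2*M² (o(M) = 4 - M*(M + M) = 4 - M*2*M = 4 - 2*M²)
H = 94 (H = 4*24 - (4 - 2*1²) = 96 - (4 - 2*1) = 96 - (4 - 2) = 96 - 1*2 = 96 - 2 = 94)
-32*10 - 375*H = -32*10 - 375*94 = -320 - 35250 = -35570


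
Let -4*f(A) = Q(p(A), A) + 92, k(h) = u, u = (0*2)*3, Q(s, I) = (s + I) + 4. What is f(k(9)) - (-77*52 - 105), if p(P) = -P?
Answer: 4085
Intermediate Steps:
Q(s, I) = 4 + I + s (Q(s, I) = (I + s) + 4 = 4 + I + s)
u = 0 (u = 0*3 = 0)
k(h) = 0
f(A) = -24 (f(A) = -((4 + A - A) + 92)/4 = -(4 + 92)/4 = -1/4*96 = -24)
f(k(9)) - (-77*52 - 105) = -24 - (-77*52 - 105) = -24 - (-4004 - 105) = -24 - 1*(-4109) = -24 + 4109 = 4085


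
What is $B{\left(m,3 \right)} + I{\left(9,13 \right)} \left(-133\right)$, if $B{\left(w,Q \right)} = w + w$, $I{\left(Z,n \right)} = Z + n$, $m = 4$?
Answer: $-2918$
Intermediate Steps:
$B{\left(w,Q \right)} = 2 w$
$B{\left(m,3 \right)} + I{\left(9,13 \right)} \left(-133\right) = 2 \cdot 4 + \left(9 + 13\right) \left(-133\right) = 8 + 22 \left(-133\right) = 8 - 2926 = -2918$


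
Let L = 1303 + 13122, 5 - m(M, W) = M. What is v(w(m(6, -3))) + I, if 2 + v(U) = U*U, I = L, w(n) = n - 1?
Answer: 14427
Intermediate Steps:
m(M, W) = 5 - M
L = 14425
w(n) = -1 + n
I = 14425
v(U) = -2 + U² (v(U) = -2 + U*U = -2 + U²)
v(w(m(6, -3))) + I = (-2 + (-1 + (5 - 1*6))²) + 14425 = (-2 + (-1 + (5 - 6))²) + 14425 = (-2 + (-1 - 1)²) + 14425 = (-2 + (-2)²) + 14425 = (-2 + 4) + 14425 = 2 + 14425 = 14427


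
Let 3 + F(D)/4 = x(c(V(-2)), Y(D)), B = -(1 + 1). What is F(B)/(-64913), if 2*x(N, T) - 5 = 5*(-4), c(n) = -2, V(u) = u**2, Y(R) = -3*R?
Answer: 42/64913 ≈ 0.00064702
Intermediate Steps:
B = -2 (B = -1*2 = -2)
x(N, T) = -15/2 (x(N, T) = 5/2 + (5*(-4))/2 = 5/2 + (1/2)*(-20) = 5/2 - 10 = -15/2)
F(D) = -42 (F(D) = -12 + 4*(-15/2) = -12 - 30 = -42)
F(B)/(-64913) = -42/(-64913) = -42*(-1/64913) = 42/64913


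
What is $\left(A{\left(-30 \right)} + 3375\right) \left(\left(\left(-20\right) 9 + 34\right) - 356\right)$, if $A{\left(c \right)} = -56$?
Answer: $-1666138$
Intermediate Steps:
$\left(A{\left(-30 \right)} + 3375\right) \left(\left(\left(-20\right) 9 + 34\right) - 356\right) = \left(-56 + 3375\right) \left(\left(\left(-20\right) 9 + 34\right) - 356\right) = 3319 \left(\left(-180 + 34\right) - 356\right) = 3319 \left(-146 - 356\right) = 3319 \left(-502\right) = -1666138$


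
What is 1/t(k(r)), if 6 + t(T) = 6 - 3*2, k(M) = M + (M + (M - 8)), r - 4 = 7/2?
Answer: -1/6 ≈ -0.16667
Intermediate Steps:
r = 15/2 (r = 4 + 7/2 = 15/2 ≈ 7.5000)
k(M) = -8 + 3*M (k(M) = M + (M + (-8 + M)) = M + (-8 + 2*M) = -8 + 3*M)
t(T) = -6 (t(T) = -6 + (6 - 3*2) = -6 + (6 - 6) = -6 + 0 = -6)
1/t(k(r)) = 1/(-6) = -1/6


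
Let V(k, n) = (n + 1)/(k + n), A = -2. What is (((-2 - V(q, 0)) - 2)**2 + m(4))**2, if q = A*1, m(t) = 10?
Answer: 7921/16 ≈ 495.06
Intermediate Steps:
q = -2 (q = -2*1 = -2)
V(k, n) = (1 + n)/(k + n)
(((-2 - V(q, 0)) - 2)**2 + m(4))**2 = (((-2 - (1 + 0)/(-2 + 0)) - 2)**2 + 10)**2 = (((-2 - 1/(-2)) - 2)**2 + 10)**2 = (((-2 - (-1)/2) - 2)**2 + 10)**2 = (((-2 - 1*(-1/2)) - 2)**2 + 10)**2 = (((-2 + 1/2) - 2)**2 + 10)**2 = ((-3/2 - 2)**2 + 10)**2 = ((-7/2)**2 + 10)**2 = (49/4 + 10)**2 = (89/4)**2 = 7921/16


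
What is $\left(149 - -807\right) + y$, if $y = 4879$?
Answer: $5835$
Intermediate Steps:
$\left(149 - -807\right) + y = \left(149 - -807\right) + 4879 = \left(149 + 807\right) + 4879 = 956 + 4879 = 5835$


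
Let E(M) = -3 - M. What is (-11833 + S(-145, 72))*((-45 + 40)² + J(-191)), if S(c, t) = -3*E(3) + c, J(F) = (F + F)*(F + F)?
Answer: -1745550040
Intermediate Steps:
J(F) = 4*F² (J(F) = (2*F)*(2*F) = 4*F²)
S(c, t) = 18 + c (S(c, t) = -3*(-3 - 1*3) + c = -3*(-3 - 3) + c = -3*(-6) + c = 18 + c)
(-11833 + S(-145, 72))*((-45 + 40)² + J(-191)) = (-11833 + (18 - 145))*((-45 + 40)² + 4*(-191)²) = (-11833 - 127)*((-5)² + 4*36481) = -11960*(25 + 145924) = -11960*145949 = -1745550040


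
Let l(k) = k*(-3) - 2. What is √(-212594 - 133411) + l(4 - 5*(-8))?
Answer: -134 + 3*I*√38445 ≈ -134.0 + 588.22*I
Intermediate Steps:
l(k) = -2 - 3*k (l(k) = -3*k - 2 = -2 - 3*k)
√(-212594 - 133411) + l(4 - 5*(-8)) = √(-212594 - 133411) + (-2 - 3*(4 - 5*(-8))) = √(-346005) + (-2 - 3*(4 + 40)) = 3*I*√38445 + (-2 - 3*44) = 3*I*√38445 + (-2 - 132) = 3*I*√38445 - 134 = -134 + 3*I*√38445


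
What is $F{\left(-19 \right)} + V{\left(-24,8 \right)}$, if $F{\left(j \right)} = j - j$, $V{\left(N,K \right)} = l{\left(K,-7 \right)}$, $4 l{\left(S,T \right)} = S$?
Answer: $2$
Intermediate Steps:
$l{\left(S,T \right)} = \frac{S}{4}$
$V{\left(N,K \right)} = \frac{K}{4}$
$F{\left(j \right)} = 0$
$F{\left(-19 \right)} + V{\left(-24,8 \right)} = 0 + \frac{1}{4} \cdot 8 = 0 + 2 = 2$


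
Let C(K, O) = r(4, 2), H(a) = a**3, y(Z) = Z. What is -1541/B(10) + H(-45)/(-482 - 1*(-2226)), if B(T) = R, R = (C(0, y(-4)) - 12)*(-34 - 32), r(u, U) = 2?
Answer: -15707501/287760 ≈ -54.585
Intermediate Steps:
C(K, O) = 2
R = 660 (R = (2 - 12)*(-34 - 32) = -10*(-66) = 660)
B(T) = 660
-1541/B(10) + H(-45)/(-482 - 1*(-2226)) = -1541/660 + (-45)**3/(-482 - 1*(-2226)) = -1541*1/660 - 91125/(-482 + 2226) = -1541/660 - 91125/1744 = -15707501/287760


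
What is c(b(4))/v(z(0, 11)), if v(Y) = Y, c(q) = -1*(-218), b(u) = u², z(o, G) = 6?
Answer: 109/3 ≈ 36.333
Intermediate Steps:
c(q) = 218
c(b(4))/v(z(0, 11)) = 218/6 = 218*(⅙) = 109/3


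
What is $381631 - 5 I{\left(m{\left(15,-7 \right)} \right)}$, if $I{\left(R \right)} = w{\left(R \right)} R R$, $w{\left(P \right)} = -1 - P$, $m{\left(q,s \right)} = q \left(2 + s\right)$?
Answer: $-1699619$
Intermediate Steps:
$I{\left(R \right)} = R^{2} \left(-1 - R\right)$ ($I{\left(R \right)} = \left(-1 - R\right) R R = R \left(-1 - R\right) R = R^{2} \left(-1 - R\right)$)
$381631 - 5 I{\left(m{\left(15,-7 \right)} \right)} = 381631 - 5 \left(15 \left(2 - 7\right)\right)^{2} \left(-1 - 15 \left(2 - 7\right)\right) = 381631 - 5 \left(15 \left(-5\right)\right)^{2} \left(-1 - 15 \left(-5\right)\right) = 381631 - 5 \left(-75\right)^{2} \left(-1 - -75\right) = 381631 - 5 \cdot 5625 \left(-1 + 75\right) = 381631 - 5 \cdot 5625 \cdot 74 = 381631 - 2081250 = -1699619$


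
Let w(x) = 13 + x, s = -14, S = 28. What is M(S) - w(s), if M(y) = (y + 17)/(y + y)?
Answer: 101/56 ≈ 1.8036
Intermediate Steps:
M(y) = (17 + y)/(2*y) (M(y) = (17 + y)/((2*y)) = (17 + y)*(1/(2*y)) = (17 + y)/(2*y))
M(S) - w(s) = (1/2)*(17 + 28)/28 - (13 - 14) = (1/2)*(1/28)*45 - 1*(-1) = 45/56 + 1 = 101/56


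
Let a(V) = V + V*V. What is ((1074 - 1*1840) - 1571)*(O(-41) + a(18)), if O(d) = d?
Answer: -703437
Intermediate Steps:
a(V) = V + V²
((1074 - 1*1840) - 1571)*(O(-41) + a(18)) = ((1074 - 1*1840) - 1571)*(-41 + 18*(1 + 18)) = ((1074 - 1840) - 1571)*(-41 + 18*19) = (-766 - 1571)*(-41 + 342) = -2337*301 = -703437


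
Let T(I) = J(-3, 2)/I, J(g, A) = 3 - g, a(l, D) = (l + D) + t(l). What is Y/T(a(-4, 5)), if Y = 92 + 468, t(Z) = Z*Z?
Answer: 4760/3 ≈ 1586.7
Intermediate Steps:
t(Z) = Z²
a(l, D) = D + l + l² (a(l, D) = (l + D) + l² = (D + l) + l² = D + l + l²)
T(I) = 6/I (T(I) = (3 - 1*(-3))/I = (3 + 3)/I = 6/I)
Y = 560
Y/T(a(-4, 5)) = 560/((6/(5 - 4 + (-4)²))) = 560/((6/(5 - 4 + 16))) = 560/((6/17)) = 560/((6*(1/17))) = 560/(6/17) = 560*(17/6) = 4760/3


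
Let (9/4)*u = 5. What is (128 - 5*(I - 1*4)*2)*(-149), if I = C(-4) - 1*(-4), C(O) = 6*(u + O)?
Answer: -104896/3 ≈ -34965.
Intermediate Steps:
u = 20/9 (u = (4/9)*5 = 20/9 ≈ 2.2222)
C(O) = 40/3 + 6*O (C(O) = 6*(20/9 + O) = 40/3 + 6*O)
I = -20/3 (I = (40/3 + 6*(-4)) - 1*(-4) = (40/3 - 24) + 4 = -32/3 + 4 = -20/3 ≈ -6.6667)
(128 - 5*(I - 1*4)*2)*(-149) = (128 - 5*(-20/3 - 1*4)*2)*(-149) = (128 - 5*(-20/3 - 4)*2)*(-149) = (128 - 5*(-32/3)*2)*(-149) = (128 + (160/3)*2)*(-149) = (128 + 320/3)*(-149) = (704/3)*(-149) = -104896/3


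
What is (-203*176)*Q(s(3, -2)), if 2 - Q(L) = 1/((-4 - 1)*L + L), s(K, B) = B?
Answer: -66990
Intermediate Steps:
Q(L) = 2 + 1/(4*L) (Q(L) = 2 - 1/((-4 - 1)*L + L) = 2 - 1/(-5*L + L) = 2 - 1/((-4*L)) = 2 - (-1)/(4*L) = 2 + 1/(4*L))
(-203*176)*Q(s(3, -2)) = (-203*176)*(2 + (¼)/(-2)) = -35728*(2 + (¼)*(-½)) = -35728*(2 - ⅛) = -35728*15/8 = -66990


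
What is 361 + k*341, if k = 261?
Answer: 89362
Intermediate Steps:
361 + k*341 = 361 + 261*341 = 361 + 89001 = 89362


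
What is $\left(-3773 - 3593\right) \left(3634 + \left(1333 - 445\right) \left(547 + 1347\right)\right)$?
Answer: $-12415437196$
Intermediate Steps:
$\left(-3773 - 3593\right) \left(3634 + \left(1333 - 445\right) \left(547 + 1347\right)\right) = - 7366 \left(3634 + 888 \cdot 1894\right) = - 7366 \left(3634 + 1681872\right) = \left(-7366\right) 1685506 = -12415437196$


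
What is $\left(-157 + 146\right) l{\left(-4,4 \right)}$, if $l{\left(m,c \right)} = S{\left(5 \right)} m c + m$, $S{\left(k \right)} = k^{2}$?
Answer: $4444$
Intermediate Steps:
$l{\left(m,c \right)} = m + 25 c m$ ($l{\left(m,c \right)} = 5^{2} m c + m = 25 m c + m = 25 c m + m = m + 25 c m$)
$\left(-157 + 146\right) l{\left(-4,4 \right)} = \left(-157 + 146\right) \left(- 4 \left(1 + 25 \cdot 4\right)\right) = - 11 \left(- 4 \left(1 + 100\right)\right) = - 11 \left(\left(-4\right) 101\right) = \left(-11\right) \left(-404\right) = 4444$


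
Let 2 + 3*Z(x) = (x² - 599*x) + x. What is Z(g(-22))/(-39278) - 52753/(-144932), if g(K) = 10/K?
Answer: 124568729001/344404665308 ≈ 0.36169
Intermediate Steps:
Z(x) = -⅔ - 598*x/3 + x²/3 (Z(x) = -⅔ + ((x² - 599*x) + x)/3 = -⅔ + (x² - 598*x)/3 = -⅔ + (-598*x/3 + x²/3) = -⅔ - 598*x/3 + x²/3)
Z(g(-22))/(-39278) - 52753/(-144932) = (-⅔ - 5980/(3*(-22)) + (10/(-22))²/3)/(-39278) - 52753/(-144932) = (-⅔ - 5980*(-1)/(3*22) + (10*(-1/22))²/3)*(-1/39278) - 52753*(-1/144932) = (-⅔ - 598/3*(-5/11) + (-5/11)²/3)*(-1/39278) + 52753/144932 = (-⅔ + 2990/33 + (⅓)*(25/121))*(-1/39278) + 52753/144932 = (-⅔ + 2990/33 + 25/363)*(-1/39278) + 52753/144932 = (10891/121)*(-1/39278) + 52753/144932 = -10891/4752638 + 52753/144932 = 124568729001/344404665308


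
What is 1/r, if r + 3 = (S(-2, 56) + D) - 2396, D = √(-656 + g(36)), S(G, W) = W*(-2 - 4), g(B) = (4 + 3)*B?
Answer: -2735/7480629 - 2*I*√101/7480629 ≈ -0.00036561 - 2.6869e-6*I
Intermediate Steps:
g(B) = 7*B
S(G, W) = -6*W (S(G, W) = W*(-6) = -6*W)
D = 2*I*√101 (D = √(-656 + 7*36) = √(-656 + 252) = √(-404) = 2*I*√101 ≈ 20.1*I)
r = -2735 + 2*I*√101 (r = -3 + ((-6*56 + 2*I*√101) - 2396) = -3 + ((-336 + 2*I*√101) - 2396) = -3 + (-2732 + 2*I*√101) = -2735 + 2*I*√101 ≈ -2735.0 + 20.1*I)
1/r = 1/(-2735 + 2*I*√101)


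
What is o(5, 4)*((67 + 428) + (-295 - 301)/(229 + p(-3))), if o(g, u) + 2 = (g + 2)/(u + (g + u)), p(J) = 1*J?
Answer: -1057103/1469 ≈ -719.61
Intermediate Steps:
p(J) = J
o(g, u) = -2 + (2 + g)/(g + 2*u) (o(g, u) = -2 + (g + 2)/(u + (g + u)) = -2 + (2 + g)/(g + 2*u))
o(5, 4)*((67 + 428) + (-295 - 301)/(229 + p(-3))) = ((2 - 1*5 - 4*4)/(5 + 2*4))*((67 + 428) + (-295 - 301)/(229 - 3)) = ((2 - 5 - 16)/(5 + 8))*(495 - 596/226) = (-19/13)*(495 - 596*1/226) = ((1/13)*(-19))*(495 - 298/113) = -19/13*55637/113 = -1057103/1469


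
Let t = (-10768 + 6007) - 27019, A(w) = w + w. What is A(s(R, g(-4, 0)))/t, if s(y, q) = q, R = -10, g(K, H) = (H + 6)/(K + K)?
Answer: 3/63560 ≈ 4.7199e-5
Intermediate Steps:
g(K, H) = (6 + H)/(2*K) (g(K, H) = (6 + H)/((2*K)) = (6 + H)*(1/(2*K)) = (6 + H)/(2*K))
A(w) = 2*w
t = -31780 (t = -4761 - 27019 = -31780)
A(s(R, g(-4, 0)))/t = (2*((½)*(6 + 0)/(-4)))/(-31780) = (2*((½)*(-¼)*6))*(-1/31780) = (2*(-¾))*(-1/31780) = -3/2*(-1/31780) = 3/63560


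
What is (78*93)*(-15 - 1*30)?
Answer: -326430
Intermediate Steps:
(78*93)*(-15 - 1*30) = 7254*(-15 - 30) = 7254*(-45) = -326430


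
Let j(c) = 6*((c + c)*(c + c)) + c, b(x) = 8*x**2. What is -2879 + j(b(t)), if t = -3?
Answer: 121609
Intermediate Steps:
j(c) = c + 24*c**2 (j(c) = 6*((2*c)*(2*c)) + c = 6*(4*c**2) + c = 24*c**2 + c = c + 24*c**2)
-2879 + j(b(t)) = -2879 + (8*(-3)**2)*(1 + 24*(8*(-3)**2)) = -2879 + (8*9)*(1 + 24*(8*9)) = -2879 + 72*(1 + 24*72) = -2879 + 72*(1 + 1728) = -2879 + 72*1729 = -2879 + 124488 = 121609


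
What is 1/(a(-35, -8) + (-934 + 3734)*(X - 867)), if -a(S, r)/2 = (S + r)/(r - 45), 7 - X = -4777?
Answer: 53/581282714 ≈ 9.1178e-8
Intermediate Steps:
X = 4784 (X = 7 - 1*(-4777) = 7 + 4777 = 4784)
a(S, r) = -2*(S + r)/(-45 + r) (a(S, r) = -2*(S + r)/(r - 45) = -2*(S + r)/(-45 + r))
1/(a(-35, -8) + (-934 + 3734)*(X - 867)) = 1/(2*(-1*(-35) - 1*(-8))/(-45 - 8) + (-934 + 3734)*(4784 - 867)) = 1/(2*(35 + 8)/(-53) + 2800*3917) = 1/(2*(-1/53)*43 + 10967600) = 1/(-86/53 + 10967600) = 1/(581282714/53) = 53/581282714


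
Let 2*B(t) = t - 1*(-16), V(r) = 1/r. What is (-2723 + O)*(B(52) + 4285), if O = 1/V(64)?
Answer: -11484221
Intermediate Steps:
B(t) = 8 + t/2 (B(t) = (t - 1*(-16))/2 = (t + 16)/2 = (16 + t)/2 = 8 + t/2)
O = 64 (O = 1/(1/64) = 64)
(-2723 + O)*(B(52) + 4285) = (-2723 + 64)*((8 + (½)*52) + 4285) = -2659*((8 + 26) + 4285) = -2659*(34 + 4285) = -2659*4319 = -11484221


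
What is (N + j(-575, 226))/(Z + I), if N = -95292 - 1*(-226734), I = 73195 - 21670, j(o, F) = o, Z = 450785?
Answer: 130867/502310 ≈ 0.26053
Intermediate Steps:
I = 51525
N = 131442 (N = -95292 + 226734 = 131442)
(N + j(-575, 226))/(Z + I) = (131442 - 575)/(450785 + 51525) = 130867/502310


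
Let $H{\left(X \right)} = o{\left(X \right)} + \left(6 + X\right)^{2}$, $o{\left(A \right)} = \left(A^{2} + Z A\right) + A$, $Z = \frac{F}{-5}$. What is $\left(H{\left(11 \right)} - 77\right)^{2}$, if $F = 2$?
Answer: $\frac{2883204}{25} \approx 1.1533 \cdot 10^{5}$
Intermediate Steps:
$Z = - \frac{2}{5}$ ($Z = \frac{2}{-5} = 2 \left(- \frac{1}{5}\right) = - \frac{2}{5} \approx -0.4$)
$o{\left(A \right)} = A^{2} + \frac{3 A}{5}$ ($o{\left(A \right)} = \left(A^{2} - \frac{2 A}{5}\right) + A = A^{2} + \frac{3 A}{5}$)
$H{\left(X \right)} = \left(6 + X\right)^{2} + \frac{X \left(3 + 5 X\right)}{5}$ ($H{\left(X \right)} = \frac{X \left(3 + 5 X\right)}{5} + \left(6 + X\right)^{2} = \left(6 + X\right)^{2} + \frac{X \left(3 + 5 X\right)}{5}$)
$\left(H{\left(11 \right)} - 77\right)^{2} = \left(\left(36 + 2 \cdot 11^{2} + \frac{63}{5} \cdot 11\right) - 77\right)^{2} = \left(\left(36 + 2 \cdot 121 + \frac{693}{5}\right) - 77\right)^{2} = \left(\left(36 + 242 + \frac{693}{5}\right) - 77\right)^{2} = \left(\frac{2083}{5} - 77\right)^{2} = \left(\frac{1698}{5}\right)^{2} = \frac{2883204}{25}$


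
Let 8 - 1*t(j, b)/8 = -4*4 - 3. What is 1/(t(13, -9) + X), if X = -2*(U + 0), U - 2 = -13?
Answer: 1/238 ≈ 0.0042017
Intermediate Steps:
U = -11 (U = 2 - 13 = -11)
t(j, b) = 216 (t(j, b) = 64 - 8*(-4*4 - 3) = 64 - 8*(-16 - 3) = 64 - 8*(-19) = 64 + 152 = 216)
X = 22 (X = -2*(-11 + 0) = -2*(-11) = 22)
1/(t(13, -9) + X) = 1/(216 + 22) = 1/238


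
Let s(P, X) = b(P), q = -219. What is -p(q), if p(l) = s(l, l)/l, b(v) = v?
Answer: -1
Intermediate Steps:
s(P, X) = P
p(l) = 1 (p(l) = l/l = 1)
-p(q) = -1*1 = -1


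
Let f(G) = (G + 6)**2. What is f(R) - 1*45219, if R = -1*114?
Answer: -33555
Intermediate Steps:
R = -114
f(G) = (6 + G)**2
f(R) - 1*45219 = (6 - 114)**2 - 1*45219 = (-108)**2 - 45219 = 11664 - 45219 = -33555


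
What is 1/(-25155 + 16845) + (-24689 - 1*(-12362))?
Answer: -102437371/8310 ≈ -12327.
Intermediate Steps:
1/(-25155 + 16845) + (-24689 - 1*(-12362)) = 1/(-8310) + (-24689 + 12362) = -1/8310 - 12327 = -102437371/8310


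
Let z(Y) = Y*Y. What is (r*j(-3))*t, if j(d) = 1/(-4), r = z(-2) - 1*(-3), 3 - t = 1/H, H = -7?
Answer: -11/2 ≈ -5.5000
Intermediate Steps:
z(Y) = Y²
t = 22/7 (t = 3 - 1/(-7) = 3 - 1*(-⅐) = 3 + ⅐ = 22/7 ≈ 3.1429)
r = 7 (r = (-2)² - 1*(-3) = 4 + 3 = 7)
j(d) = -¼ (j(d) = 1*(-¼) = -¼)
(r*j(-3))*t = (7*(-¼))*(22/7) = -7/4*22/7 = -11/2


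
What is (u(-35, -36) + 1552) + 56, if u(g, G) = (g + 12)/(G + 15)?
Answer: 33791/21 ≈ 1609.1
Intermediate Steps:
u(g, G) = (12 + g)/(15 + G)
(u(-35, -36) + 1552) + 56 = ((12 - 35)/(15 - 36) + 1552) + 56 = (-23/(-21) + 1552) + 56 = (-1/21*(-23) + 1552) + 56 = (23/21 + 1552) + 56 = 32615/21 + 56 = 33791/21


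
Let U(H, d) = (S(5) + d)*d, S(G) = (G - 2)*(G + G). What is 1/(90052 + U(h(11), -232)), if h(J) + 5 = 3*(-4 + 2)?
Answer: 1/136916 ≈ 7.3038e-6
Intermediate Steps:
S(G) = 2*G*(-2 + G) (S(G) = (-2 + G)*(2*G) = 2*G*(-2 + G))
h(J) = -11 (h(J) = -5 + 3*(-4 + 2) = -5 + 3*(-2) = -5 - 6 = -11)
U(H, d) = d*(30 + d) (U(H, d) = (2*5*(-2 + 5) + d)*d = (2*5*3 + d)*d = (30 + d)*d = d*(30 + d))
1/(90052 + U(h(11), -232)) = 1/(90052 - 232*(30 - 232)) = 1/(90052 - 232*(-202)) = 1/(90052 + 46864) = 1/136916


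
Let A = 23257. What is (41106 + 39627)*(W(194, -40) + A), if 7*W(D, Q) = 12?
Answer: 13144220463/7 ≈ 1.8777e+9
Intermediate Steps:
W(D, Q) = 12/7 (W(D, Q) = (1/7)*12 = 12/7)
(41106 + 39627)*(W(194, -40) + A) = (41106 + 39627)*(12/7 + 23257) = 80733*(162811/7) = 13144220463/7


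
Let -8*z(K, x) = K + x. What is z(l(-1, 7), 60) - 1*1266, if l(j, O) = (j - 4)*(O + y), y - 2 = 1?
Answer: -5069/4 ≈ -1267.3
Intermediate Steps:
y = 3 (y = 2 + 1 = 3)
l(j, O) = (-4 + j)*(3 + O) (l(j, O) = (j - 4)*(O + 3) = (-4 + j)*(3 + O))
z(K, x) = -K/8 - x/8 (z(K, x) = -(K + x)/8 = -K/8 - x/8)
z(l(-1, 7), 60) - 1*1266 = (-(-12 - 4*7 + 3*(-1) + 7*(-1))/8 - ⅛*60) - 1*1266 = (-(-12 - 28 - 3 - 7)/8 - 15/2) - 1266 = (-⅛*(-50) - 15/2) - 1266 = (25/4 - 15/2) - 1266 = -5/4 - 1266 = -5069/4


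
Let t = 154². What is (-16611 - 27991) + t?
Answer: -20886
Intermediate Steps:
t = 23716
(-16611 - 27991) + t = (-16611 - 27991) + 23716 = -44602 + 23716 = -20886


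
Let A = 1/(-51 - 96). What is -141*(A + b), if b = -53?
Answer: 366224/49 ≈ 7474.0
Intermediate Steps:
A = -1/147 (A = 1/(-147) = -1/147 ≈ -0.0068027)
-141*(A + b) = -141*(-1/147 - 53) = -141*(-7792/147) = 366224/49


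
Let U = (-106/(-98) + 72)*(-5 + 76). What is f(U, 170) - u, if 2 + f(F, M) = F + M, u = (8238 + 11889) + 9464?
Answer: -1187476/49 ≈ -24234.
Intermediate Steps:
u = 29591 (u = 20127 + 9464 = 29591)
U = 254251/49 (U = (-106*(-1/98) + 72)*71 = (53/49 + 72)*71 = (3581/49)*71 = 254251/49 ≈ 5188.8)
f(F, M) = -2 + F + M (f(F, M) = -2 + (F + M) = -2 + F + M)
f(U, 170) - u = (-2 + 254251/49 + 170) - 1*29591 = 262483/49 - 29591 = -1187476/49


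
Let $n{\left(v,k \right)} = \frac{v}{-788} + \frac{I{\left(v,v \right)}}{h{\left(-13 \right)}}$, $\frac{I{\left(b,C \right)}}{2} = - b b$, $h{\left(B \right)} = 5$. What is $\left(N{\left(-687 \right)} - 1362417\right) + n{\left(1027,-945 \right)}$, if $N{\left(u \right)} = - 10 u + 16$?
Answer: $- \frac{7003050179}{3940} \approx -1.7774 \cdot 10^{6}$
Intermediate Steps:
$I{\left(b,C \right)} = - 2 b^{2}$ ($I{\left(b,C \right)} = 2 \left(- b b\right) = 2 \left(- b^{2}\right) = - 2 b^{2}$)
$N{\left(u \right)} = 16 - 10 u$
$n{\left(v,k \right)} = - \frac{2 v^{2}}{5} - \frac{v}{788}$ ($n{\left(v,k \right)} = \frac{v}{-788} + \frac{\left(-2\right) v^{2}}{5} = v \left(- \frac{1}{788}\right) + - 2 v^{2} \cdot \frac{1}{5} = - \frac{v}{788} - \frac{2 v^{2}}{5} = - \frac{2 v^{2}}{5} - \frac{v}{788}$)
$\left(N{\left(-687 \right)} - 1362417\right) + n{\left(1027,-945 \right)} = \left(\left(16 - -6870\right) - 1362417\right) + \frac{1}{3940} \cdot 1027 \left(-5 - 1618552\right) = \left(\left(16 + 6870\right) - 1362417\right) + \frac{1}{3940} \cdot 1027 \left(-5 - 1618552\right) = \left(6886 - 1362417\right) + \frac{1}{3940} \cdot 1027 \left(-1618557\right) = -1355531 - \frac{1662258039}{3940} = - \frac{7003050179}{3940}$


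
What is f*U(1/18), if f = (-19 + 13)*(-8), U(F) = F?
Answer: 8/3 ≈ 2.6667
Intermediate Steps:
f = 48 (f = -6*(-8) = 48)
f*U(1/18) = 48/18 = 48*(1/18) = 8/3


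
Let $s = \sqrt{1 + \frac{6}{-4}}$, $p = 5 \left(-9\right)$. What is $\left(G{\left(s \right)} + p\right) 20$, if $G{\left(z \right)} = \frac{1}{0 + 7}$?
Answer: $- \frac{6280}{7} \approx -897.14$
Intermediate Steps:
$p = -45$
$s = \frac{i \sqrt{2}}{2}$ ($s = \sqrt{1 + 6 \left(- \frac{1}{4}\right)} = \sqrt{1 - \frac{3}{2}} = \sqrt{- \frac{1}{2}} = \frac{i \sqrt{2}}{2} \approx 0.70711 i$)
$G{\left(z \right)} = \frac{1}{7}$
$\left(G{\left(s \right)} + p\right) 20 = \left(\frac{1}{7} - 45\right) 20 = \left(- \frac{314}{7}\right) 20 = - \frac{6280}{7}$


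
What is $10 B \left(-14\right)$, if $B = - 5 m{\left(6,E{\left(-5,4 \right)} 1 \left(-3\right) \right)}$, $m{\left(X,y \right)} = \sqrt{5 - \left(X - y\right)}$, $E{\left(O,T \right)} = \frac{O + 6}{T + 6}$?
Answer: $70 i \sqrt{130} \approx 798.12 i$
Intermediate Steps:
$E{\left(O,T \right)} = \frac{6 + O}{6 + T}$
$m{\left(X,y \right)} = \sqrt{5 + y - X}$
$B = - \frac{i \sqrt{130}}{2}$ ($B = - 5 \sqrt{5 + \frac{6 - 5}{6 + 4} \cdot 1 \left(-3\right) - 6} = - 5 \sqrt{5 + \frac{1}{10} \cdot 1 \cdot 1 \left(-3\right) - 6} = - 5 \sqrt{5 + \frac{1}{10} \cdot 1 \left(-3\right) - 6} = - 5 \sqrt{5 + \frac{1}{10} \left(-3\right) - 6} = - 5 \sqrt{5 - \frac{3}{10} - 6} = - 5 \sqrt{- \frac{13}{10}} = - 5 \frac{i \sqrt{130}}{10} = - \frac{i \sqrt{130}}{2} \approx - 5.7009 i$)
$10 B \left(-14\right) = 10 \left(- \frac{i \sqrt{130}}{2}\right) \left(-14\right) = - 5 i \sqrt{130} \left(-14\right) = 70 i \sqrt{130}$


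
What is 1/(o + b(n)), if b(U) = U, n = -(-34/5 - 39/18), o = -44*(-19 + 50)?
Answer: -30/40651 ≈ -0.00073799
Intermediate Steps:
o = -1364 (o = -44*31 = -1364)
n = 269/30 (n = -(-34*⅕ - 39*1/18) = -(-34/5 - 13/6) = -1*(-269/30) = 269/30 ≈ 8.9667)
1/(o + b(n)) = 1/(-1364 + 269/30) = 1/(-40651/30) = -30/40651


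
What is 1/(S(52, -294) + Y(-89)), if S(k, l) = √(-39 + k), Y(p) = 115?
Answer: 115/13212 - √13/13212 ≈ 0.0084313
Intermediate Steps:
1/(S(52, -294) + Y(-89)) = 1/(√(-39 + 52) + 115) = 1/(√13 + 115) = 1/(115 + √13)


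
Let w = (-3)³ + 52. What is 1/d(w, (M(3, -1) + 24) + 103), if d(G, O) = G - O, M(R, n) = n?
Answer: -1/101 ≈ -0.0099010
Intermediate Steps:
w = 25 (w = -27 + 52 = 25)
1/d(w, (M(3, -1) + 24) + 103) = 1/(25 - ((-1 + 24) + 103)) = 1/(25 - (23 + 103)) = 1/(25 - 1*126) = 1/(25 - 126) = 1/(-101) = -1/101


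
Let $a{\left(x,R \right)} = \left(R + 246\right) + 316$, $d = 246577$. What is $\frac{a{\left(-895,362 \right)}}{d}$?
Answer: $\frac{924}{246577} \approx 0.0037473$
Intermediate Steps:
$a{\left(x,R \right)} = 562 + R$ ($a{\left(x,R \right)} = \left(246 + R\right) + 316 = 562 + R$)
$\frac{a{\left(-895,362 \right)}}{d} = \frac{562 + 362}{246577} = 924 \cdot \frac{1}{246577} = \frac{924}{246577}$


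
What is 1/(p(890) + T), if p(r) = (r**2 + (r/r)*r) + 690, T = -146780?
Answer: 1/646900 ≈ 1.5458e-6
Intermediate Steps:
p(r) = 690 + r + r**2 (p(r) = (r**2 + 1*r) + 690 = (r**2 + r) + 690 = (r + r**2) + 690 = 690 + r + r**2)
1/(p(890) + T) = 1/((690 + 890 + 890**2) - 146780) = 1/((690 + 890 + 792100) - 146780) = 1/(793680 - 146780) = 1/646900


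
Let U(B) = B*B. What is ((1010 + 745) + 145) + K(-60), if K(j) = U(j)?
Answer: 5500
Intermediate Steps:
U(B) = B²
K(j) = j²
((1010 + 745) + 145) + K(-60) = ((1010 + 745) + 145) + (-60)² = (1755 + 145) + 3600 = 1900 + 3600 = 5500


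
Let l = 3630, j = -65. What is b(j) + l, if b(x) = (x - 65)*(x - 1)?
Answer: 12210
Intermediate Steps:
b(x) = (-1 + x)*(-65 + x) (b(x) = (-65 + x)*(-1 + x) = (-1 + x)*(-65 + x))
b(j) + l = (65 + (-65)**2 - 66*(-65)) + 3630 = (65 + 4225 + 4290) + 3630 = 8580 + 3630 = 12210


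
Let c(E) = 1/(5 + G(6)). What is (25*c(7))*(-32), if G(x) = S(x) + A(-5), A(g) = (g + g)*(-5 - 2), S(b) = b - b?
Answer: -32/3 ≈ -10.667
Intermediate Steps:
S(b) = 0
A(g) = -14*g (A(g) = (2*g)*(-7) = -14*g)
G(x) = 70 (G(x) = 0 - 14*(-5) = 0 + 70 = 70)
c(E) = 1/75 (c(E) = 1/(5 + 70) = 1/75)
(25*c(7))*(-32) = (25*(1/75))*(-32) = (1/3)*(-32) = -32/3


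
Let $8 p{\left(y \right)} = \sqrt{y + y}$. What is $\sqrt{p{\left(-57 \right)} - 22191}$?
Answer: $\frac{\sqrt{-355056 + 2 i \sqrt{114}}}{4} \approx 0.0044796 + 148.97 i$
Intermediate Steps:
$p{\left(y \right)} = \frac{\sqrt{2} \sqrt{y}}{8}$ ($p{\left(y \right)} = \frac{\sqrt{y + y}}{8} = \frac{\sqrt{2 y}}{8} = \frac{\sqrt{2} \sqrt{y}}{8}$)
$\sqrt{p{\left(-57 \right)} - 22191} = \sqrt{\frac{\sqrt{2} \sqrt{-57}}{8} - 22191} = \sqrt{\frac{\sqrt{2} i \sqrt{57}}{8} - 22191} = \sqrt{\frac{i \sqrt{114}}{8} - 22191} = \sqrt{-22191 + \frac{i \sqrt{114}}{8}}$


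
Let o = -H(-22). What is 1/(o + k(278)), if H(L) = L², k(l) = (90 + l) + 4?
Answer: -1/112 ≈ -0.0089286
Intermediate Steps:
k(l) = 94 + l
o = -484 (o = -1*(-22)² = -1*484 = -484)
1/(o + k(278)) = 1/(-484 + (94 + 278)) = 1/(-484 + 372) = 1/(-112) = -1/112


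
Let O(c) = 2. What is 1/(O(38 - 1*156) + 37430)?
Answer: 1/37432 ≈ 2.6715e-5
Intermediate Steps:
1/(O(38 - 1*156) + 37430) = 1/(2 + 37430) = 1/37432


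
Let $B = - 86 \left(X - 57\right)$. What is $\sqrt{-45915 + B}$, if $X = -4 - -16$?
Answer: $i \sqrt{42045} \approx 205.05 i$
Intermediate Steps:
$X = 12$ ($X = -4 + 16 = 12$)
$B = 3870$ ($B = - 86 \left(12 - 57\right) = \left(-86\right) \left(-45\right) = 3870$)
$\sqrt{-45915 + B} = \sqrt{-45915 + 3870} = \sqrt{-42045} = i \sqrt{42045}$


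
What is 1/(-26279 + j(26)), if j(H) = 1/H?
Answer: -26/683253 ≈ -3.8053e-5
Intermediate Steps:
1/(-26279 + j(26)) = 1/(-26279 + 1/26) = 1/(-683253/26) = -26/683253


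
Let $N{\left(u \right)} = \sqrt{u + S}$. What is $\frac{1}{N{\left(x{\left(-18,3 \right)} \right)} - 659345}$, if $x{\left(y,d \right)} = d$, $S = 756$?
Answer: $- \frac{659345}{434735828266} - \frac{\sqrt{759}}{434735828266} \approx -1.5167 \cdot 10^{-6}$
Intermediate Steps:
$N{\left(u \right)} = \sqrt{756 + u}$ ($N{\left(u \right)} = \sqrt{u + 756} = \sqrt{756 + u}$)
$\frac{1}{N{\left(x{\left(-18,3 \right)} \right)} - 659345} = \frac{1}{\sqrt{756 + 3} - 659345} = \frac{1}{\sqrt{759} - 659345} = \frac{1}{-659345 + \sqrt{759}}$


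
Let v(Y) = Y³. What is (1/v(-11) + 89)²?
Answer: 14032297764/1771561 ≈ 7920.9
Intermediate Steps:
(1/v(-11) + 89)² = (1/((-11)³) + 89)² = (1/(-1331) + 89)² = (-1/1331 + 89)² = (118458/1331)² = 14032297764/1771561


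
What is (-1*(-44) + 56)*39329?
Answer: 3932900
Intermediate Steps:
(-1*(-44) + 56)*39329 = (44 + 56)*39329 = 100*39329 = 3932900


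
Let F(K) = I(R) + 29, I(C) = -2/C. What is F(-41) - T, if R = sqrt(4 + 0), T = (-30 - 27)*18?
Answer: 1054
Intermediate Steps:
T = -1026 (T = -57*18 = -1026)
R = 2 (R = sqrt(4) = 2)
F(K) = 28 (F(K) = -2/2 + 29 = -2*1/2 + 29 = -1 + 29 = 28)
F(-41) - T = 28 - 1*(-1026) = 28 + 1026 = 1054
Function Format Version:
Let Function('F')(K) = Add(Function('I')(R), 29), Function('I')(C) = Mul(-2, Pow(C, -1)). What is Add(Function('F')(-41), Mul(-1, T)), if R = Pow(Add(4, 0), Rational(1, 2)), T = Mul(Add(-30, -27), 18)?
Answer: 1054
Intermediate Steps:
T = -1026 (T = Mul(-57, 18) = -1026)
R = 2 (R = Pow(4, Rational(1, 2)) = 2)
Function('F')(K) = 28 (Function('F')(K) = Add(Mul(-2, Pow(2, -1)), 29) = Add(Mul(-2, Rational(1, 2)), 29) = Add(-1, 29) = 28)
Add(Function('F')(-41), Mul(-1, T)) = Add(28, Mul(-1, -1026)) = Add(28, 1026) = 1054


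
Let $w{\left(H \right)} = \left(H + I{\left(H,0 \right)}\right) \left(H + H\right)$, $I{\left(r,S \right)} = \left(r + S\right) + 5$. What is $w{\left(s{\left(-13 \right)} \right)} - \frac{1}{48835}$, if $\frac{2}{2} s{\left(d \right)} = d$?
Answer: $\frac{26663909}{48835} \approx 546.0$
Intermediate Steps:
$s{\left(d \right)} = d$
$I{\left(r,S \right)} = 5 + S + r$ ($I{\left(r,S \right)} = \left(S + r\right) + 5 = 5 + S + r$)
$w{\left(H \right)} = 2 H \left(5 + 2 H\right)$ ($w{\left(H \right)} = \left(H + \left(5 + 0 + H\right)\right) \left(H + H\right) = \left(H + \left(5 + H\right)\right) 2 H = \left(5 + 2 H\right) 2 H = 2 H \left(5 + 2 H\right)$)
$w{\left(s{\left(-13 \right)} \right)} - \frac{1}{48835} = 2 \left(-13\right) \left(5 + 2 \left(-13\right)\right) - \frac{1}{48835} = 2 \left(-13\right) \left(5 - 26\right) - \frac{1}{48835} = 2 \left(-13\right) \left(-21\right) - \frac{1}{48835} = 546 - \frac{1}{48835} = \frac{26663909}{48835}$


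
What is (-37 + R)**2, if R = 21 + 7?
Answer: 81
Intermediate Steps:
R = 28
(-37 + R)**2 = (-37 + 28)**2 = (-9)**2 = 81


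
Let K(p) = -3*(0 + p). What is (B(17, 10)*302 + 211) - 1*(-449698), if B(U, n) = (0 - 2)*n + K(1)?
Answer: 442963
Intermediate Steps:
K(p) = -3*p
B(U, n) = -3 - 2*n (B(U, n) = (0 - 2)*n - 3*1 = -2*n - 3 = -3 - 2*n)
(B(17, 10)*302 + 211) - 1*(-449698) = ((-3 - 2*10)*302 + 211) - 1*(-449698) = ((-3 - 20)*302 + 211) + 449698 = (-23*302 + 211) + 449698 = (-6946 + 211) + 449698 = -6735 + 449698 = 442963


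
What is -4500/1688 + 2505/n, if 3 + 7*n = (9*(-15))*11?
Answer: -1512295/104656 ≈ -14.450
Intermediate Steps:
n = -1488/7 (n = -3/7 + ((9*(-15))*11)/7 = -3/7 + (-135*11)/7 = -3/7 + (⅐)*(-1485) = -3/7 - 1485/7 = -1488/7 ≈ -212.57)
-4500/1688 + 2505/n = -4500/1688 + 2505/(-1488/7) = -4500*1/1688 + 2505*(-7/1488) = -1125/422 - 5845/496 = -1512295/104656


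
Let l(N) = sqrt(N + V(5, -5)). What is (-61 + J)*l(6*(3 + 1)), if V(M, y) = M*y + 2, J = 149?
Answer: 88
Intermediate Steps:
V(M, y) = 2 + M*y
l(N) = sqrt(-23 + N) (l(N) = sqrt(N + (2 + 5*(-5))) = sqrt(N + (2 - 25)) = sqrt(N - 23) = sqrt(-23 + N))
(-61 + J)*l(6*(3 + 1)) = (-61 + 149)*sqrt(-23 + 6*(3 + 1)) = 88*sqrt(-23 + 6*4) = 88*sqrt(-23 + 24) = 88*sqrt(1) = 88*1 = 88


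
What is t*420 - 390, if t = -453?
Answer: -190650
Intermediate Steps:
t*420 - 390 = -453*420 - 390 = -190260 - 390 = -190650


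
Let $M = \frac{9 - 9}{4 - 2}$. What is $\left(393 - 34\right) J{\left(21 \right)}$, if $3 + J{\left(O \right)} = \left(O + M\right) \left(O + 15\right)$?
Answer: $270327$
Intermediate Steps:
$M = 0$ ($M = \frac{0}{2} = 0 \cdot \frac{1}{2} = 0$)
$J{\left(O \right)} = -3 + O \left(15 + O\right)$ ($J{\left(O \right)} = -3 + \left(O + 0\right) \left(O + 15\right) = -3 + O \left(15 + O\right)$)
$\left(393 - 34\right) J{\left(21 \right)} = \left(393 - 34\right) \left(-3 + 21^{2} + 15 \cdot 21\right) = 359 \left(-3 + 441 + 315\right) = 359 \cdot 753 = 270327$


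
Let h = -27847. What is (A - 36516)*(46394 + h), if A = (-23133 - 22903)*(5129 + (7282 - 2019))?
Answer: -8873675421516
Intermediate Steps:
A = -478406112 (A = -46036*(5129 + 5263) = -46036*10392 = -478406112)
(A - 36516)*(46394 + h) = (-478406112 - 36516)*(46394 - 27847) = -478442628*18547 = -8873675421516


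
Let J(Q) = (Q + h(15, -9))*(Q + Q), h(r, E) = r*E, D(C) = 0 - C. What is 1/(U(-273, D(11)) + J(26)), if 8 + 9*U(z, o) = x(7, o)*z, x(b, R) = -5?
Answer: -9/49655 ≈ -0.00018125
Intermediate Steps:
D(C) = -C
h(r, E) = E*r
U(z, o) = -8/9 - 5*z/9 (U(z, o) = -8/9 + (-5*z)/9 = -8/9 - 5*z/9)
J(Q) = 2*Q*(-135 + Q) (J(Q) = (Q - 9*15)*(Q + Q) = (Q - 135)*(2*Q) = (-135 + Q)*(2*Q) = 2*Q*(-135 + Q))
1/(U(-273, D(11)) + J(26)) = 1/((-8/9 - 5/9*(-273)) + 2*26*(-135 + 26)) = 1/((-8/9 + 455/3) + 2*26*(-109)) = 1/(1357/9 - 5668) = 1/(-49655/9) = -9/49655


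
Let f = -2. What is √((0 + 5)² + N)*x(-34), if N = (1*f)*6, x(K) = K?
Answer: -34*√13 ≈ -122.59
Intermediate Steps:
N = -12 (N = (1*(-2))*6 = -2*6 = -12)
√((0 + 5)² + N)*x(-34) = √((0 + 5)² - 12)*(-34) = √(5² - 12)*(-34) = √(25 - 12)*(-34) = √13*(-34) = -34*√13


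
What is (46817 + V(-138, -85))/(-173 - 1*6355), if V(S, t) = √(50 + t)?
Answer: -46817/6528 - I*√35/6528 ≈ -7.1717 - 0.00090626*I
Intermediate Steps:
(46817 + V(-138, -85))/(-173 - 1*6355) = (46817 + √(50 - 85))/(-173 - 1*6355) = (46817 + √(-35))/(-173 - 6355) = (46817 + I*√35)/(-6528) = (46817 + I*√35)*(-1/6528) = -46817/6528 - I*√35/6528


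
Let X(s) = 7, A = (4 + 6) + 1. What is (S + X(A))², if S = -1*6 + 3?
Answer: 16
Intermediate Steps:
A = 11 (A = 10 + 1 = 11)
S = -3 (S = -6 + 3 = -3)
(S + X(A))² = (-3 + 7)² = 4² = 16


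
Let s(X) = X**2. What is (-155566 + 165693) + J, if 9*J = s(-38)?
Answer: 92587/9 ≈ 10287.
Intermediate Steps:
J = 1444/9 (J = (1/9)*(-38)**2 = (1/9)*1444 = 1444/9 ≈ 160.44)
(-155566 + 165693) + J = (-155566 + 165693) + 1444/9 = 10127 + 1444/9 = 92587/9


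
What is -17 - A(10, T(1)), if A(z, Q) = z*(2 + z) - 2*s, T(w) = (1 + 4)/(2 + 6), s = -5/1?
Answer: -147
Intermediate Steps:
s = -5 (s = -5*1 = -5)
T(w) = 5/8
A(z, Q) = 10 + z*(2 + z) (A(z, Q) = z*(2 + z) - 2*(-5) = z*(2 + z) + 10 = 10 + z*(2 + z))
-17 - A(10, T(1)) = -17 - (10 + 10² + 2*10) = -17 - (10 + 100 + 20) = -17 - 1*130 = -17 - 130 = -147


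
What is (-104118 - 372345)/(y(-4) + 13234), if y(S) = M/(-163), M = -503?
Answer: -25887823/719215 ≈ -35.995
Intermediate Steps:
y(S) = 503/163 (y(S) = -503/(-163) = -503*(-1/163) = 503/163)
(-104118 - 372345)/(y(-4) + 13234) = (-104118 - 372345)/(503/163 + 13234) = -476463/2157645/163 = -476463*163/2157645 = -25887823/719215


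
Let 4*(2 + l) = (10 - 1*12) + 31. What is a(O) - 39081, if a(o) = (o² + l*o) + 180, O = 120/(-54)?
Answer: -3151526/81 ≈ -38908.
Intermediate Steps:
l = 21/4 (l = -2 + ((10 - 1*12) + 31)/4 = -2 + ((10 - 12) + 31)/4 = -2 + (-2 + 31)/4 = -2 + (¼)*29 = -2 + 29/4 = 21/4 ≈ 5.2500)
O = -20/9 (O = 120*(-1/54) = -20/9 ≈ -2.2222)
a(o) = 180 + o² + 21*o/4 (a(o) = (o² + 21*o/4) + 180 = 180 + o² + 21*o/4)
a(O) - 39081 = (180 + (-20/9)² + (21/4)*(-20/9)) - 39081 = (180 + 400/81 - 35/3) - 39081 = 14035/81 - 39081 = -3151526/81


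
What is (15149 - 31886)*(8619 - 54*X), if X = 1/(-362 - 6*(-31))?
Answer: -12694997763/88 ≈ -1.4426e+8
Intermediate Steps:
X = -1/176 (X = 1/(-362 + 186) = 1/(-176) = -1/176 ≈ -0.0056818)
(15149 - 31886)*(8619 - 54*X) = (15149 - 31886)*(8619 - 54*(-1/176)) = -16737*(8619 + 27/88) = -16737*758499/88 = -12694997763/88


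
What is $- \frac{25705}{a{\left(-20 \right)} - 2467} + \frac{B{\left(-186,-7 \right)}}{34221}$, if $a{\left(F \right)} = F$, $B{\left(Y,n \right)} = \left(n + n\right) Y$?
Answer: $\frac{295375651}{28369209} \approx 10.412$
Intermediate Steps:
$B{\left(Y,n \right)} = 2 Y n$ ($B{\left(Y,n \right)} = 2 n Y = 2 Y n$)
$- \frac{25705}{a{\left(-20 \right)} - 2467} + \frac{B{\left(-186,-7 \right)}}{34221} = - \frac{25705}{-20 - 2467} + \frac{2 \left(-186\right) \left(-7\right)}{34221} = - \frac{25705}{-20 - 2467} + 2604 \cdot \frac{1}{34221} = - \frac{25705}{-2487} + \frac{868}{11407} = \left(-25705\right) \left(- \frac{1}{2487}\right) + \frac{868}{11407} = \frac{25705}{2487} + \frac{868}{11407} = \frac{295375651}{28369209}$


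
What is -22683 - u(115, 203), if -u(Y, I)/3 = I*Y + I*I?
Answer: 170979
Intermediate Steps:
u(Y, I) = -3*I² - 3*I*Y (u(Y, I) = -3*(I*Y + I*I) = -3*(I*Y + I²) = -3*(I² + I*Y) = -3*I² - 3*I*Y)
-22683 - u(115, 203) = -22683 - (-3)*203*(203 + 115) = -22683 - (-3)*203*318 = -22683 - 1*(-193662) = -22683 + 193662 = 170979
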